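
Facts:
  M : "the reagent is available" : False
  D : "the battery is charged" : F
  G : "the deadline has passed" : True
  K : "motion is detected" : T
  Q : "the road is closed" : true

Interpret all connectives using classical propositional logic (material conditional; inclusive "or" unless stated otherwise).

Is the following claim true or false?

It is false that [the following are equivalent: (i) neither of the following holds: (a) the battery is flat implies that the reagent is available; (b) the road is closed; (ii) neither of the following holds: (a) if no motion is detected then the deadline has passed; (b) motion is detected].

Values: D=F, M=F, Q=T, K=T, G=T.
Parsed as ~(((~D -> M) nor Q) <-> ((~K -> G) nor K))

~D = ~F = T
~D -> M = T -> F = F
(~D -> M) nor Q = F nor T = F
~K = ~T = F
~K -> G = F -> T = T
(~K -> G) nor K = T nor T = F
((~D -> M) nor Q) <-> ((~K -> G) nor K) = F <-> F = T
~(((~D -> M) nor Q) <-> ((~K -> G) nor K)) = ~T = F

False.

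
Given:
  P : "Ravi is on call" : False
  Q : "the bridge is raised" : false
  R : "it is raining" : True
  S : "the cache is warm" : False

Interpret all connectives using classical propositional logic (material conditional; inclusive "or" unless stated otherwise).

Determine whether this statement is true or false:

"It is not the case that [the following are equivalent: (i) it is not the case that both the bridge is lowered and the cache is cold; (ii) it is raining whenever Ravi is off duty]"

True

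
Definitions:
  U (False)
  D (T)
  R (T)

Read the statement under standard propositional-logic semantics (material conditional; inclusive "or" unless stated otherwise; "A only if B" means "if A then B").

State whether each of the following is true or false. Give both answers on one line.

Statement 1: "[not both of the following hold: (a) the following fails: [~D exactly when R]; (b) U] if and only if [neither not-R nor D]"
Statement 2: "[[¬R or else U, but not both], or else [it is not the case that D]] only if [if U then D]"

Statement 1 F, Statement 2 T

Statement 1: Parsed as (not (not D iff R) nand U) iff (not R nor D)

not D = not True = False
not D iff R = False iff True = False
not (not D iff R) = not False = True
not (not D iff R) nand U = True nand False = True
not R = not True = False
not R nor D = False nor True = False
(not (not D iff R) nand U) iff (not R nor D) = True iff False = False
So Statement 1 is false.

Statement 2: Parsed as ((not R xor U) or not D) -> (U -> D)

not R = not True = False
not R xor U = False xor False = False
not D = not True = False
(not R xor U) or not D = False or False = False
U -> D = False -> True = True
((not R xor U) or not D) -> (U -> D) = False -> True = True
Hence Statement 2 is true.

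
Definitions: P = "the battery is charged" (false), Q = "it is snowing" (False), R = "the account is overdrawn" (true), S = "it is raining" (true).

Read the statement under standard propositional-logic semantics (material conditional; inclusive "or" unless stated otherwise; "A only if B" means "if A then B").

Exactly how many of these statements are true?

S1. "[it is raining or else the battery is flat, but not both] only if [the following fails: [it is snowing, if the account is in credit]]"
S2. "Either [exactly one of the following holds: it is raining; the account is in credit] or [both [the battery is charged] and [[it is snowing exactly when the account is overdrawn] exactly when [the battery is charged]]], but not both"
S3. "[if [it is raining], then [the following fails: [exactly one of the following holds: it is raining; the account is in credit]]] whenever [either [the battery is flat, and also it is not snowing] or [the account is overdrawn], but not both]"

S1: This is (S xor not P) -> not (not R -> Q).

not P = not False = True
S xor not P = True xor True = False
not R = not True = False
not R -> Q = False -> False = True
not (not R -> Q) = not True = False
(S xor not P) -> not (not R -> Q) = False -> False = True
So S1 is true.

S2: In symbols: (S xor not R) xor (P and ((Q iff R) iff P))

not R = not True = False
S xor not R = True xor False = True
Q iff R = False iff True = False
(Q iff R) iff P = False iff False = True
P and ((Q iff R) iff P) = False and True = False
(S xor not R) xor (P and ((Q iff R) iff P)) = True xor False = True
Thus S2 is true.

S3: In symbols: ((not P and not Q) xor R) -> (S -> not (S xor not R))

not P = not False = True
not Q = not False = True
not P and not Q = True and True = True
(not P and not Q) xor R = True xor True = False
not R = not True = False
S xor not R = True xor False = True
not (S xor not R) = not True = False
S -> not (S xor not R) = True -> False = False
((not P and not Q) xor R) -> (S -> not (S xor not R)) = False -> False = True
So S3 is true.

True statements: 3.

3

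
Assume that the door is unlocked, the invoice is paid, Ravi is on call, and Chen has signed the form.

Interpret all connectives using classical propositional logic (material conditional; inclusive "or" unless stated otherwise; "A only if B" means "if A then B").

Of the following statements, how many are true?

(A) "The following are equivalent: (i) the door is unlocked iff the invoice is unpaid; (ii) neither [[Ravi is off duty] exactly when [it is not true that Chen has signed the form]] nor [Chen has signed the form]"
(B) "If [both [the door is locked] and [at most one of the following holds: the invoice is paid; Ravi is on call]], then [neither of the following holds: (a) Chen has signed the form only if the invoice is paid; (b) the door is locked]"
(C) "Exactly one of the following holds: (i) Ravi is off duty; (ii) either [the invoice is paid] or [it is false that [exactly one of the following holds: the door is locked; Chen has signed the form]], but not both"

Let U = "the door is locked" (F), S = "the invoice is paid" (T), L = "Ravi is on call" (T), M = "Chen has signed the form" (T).

(A): Parsed as (¬U ↔ ¬S) ↔ ((¬L ↔ ¬M) ↓ M)

¬U = ¬F = T
¬S = ¬T = F
¬U ↔ ¬S = T ↔ F = F
¬L = ¬T = F
¬M = ¬T = F
¬L ↔ ¬M = F ↔ F = T
(¬L ↔ ¬M) ↓ M = T ↓ T = F
(¬U ↔ ¬S) ↔ ((¬L ↔ ¬M) ↓ M) = F ↔ F = T
So (A) is true.

(B): This is (U ∧ (S ↑ L)) → ((M → S) ↓ U).

S ↑ L = T ↑ T = F
U ∧ (S ↑ L) = F ∧ F = F
M → S = T → T = T
(M → S) ↓ U = T ↓ F = F
(U ∧ (S ↑ L)) → ((M → S) ↓ U) = F → F = T
So (B) is true.

(C): In symbols: ¬L ⊕ (S ⊕ ¬(U ⊕ M))

¬L = ¬T = F
U ⊕ M = F ⊕ T = T
¬(U ⊕ M) = ¬T = F
S ⊕ ¬(U ⊕ M) = T ⊕ F = T
¬L ⊕ (S ⊕ ¬(U ⊕ M)) = F ⊕ T = T
So (C) is true.

Count: 3.

3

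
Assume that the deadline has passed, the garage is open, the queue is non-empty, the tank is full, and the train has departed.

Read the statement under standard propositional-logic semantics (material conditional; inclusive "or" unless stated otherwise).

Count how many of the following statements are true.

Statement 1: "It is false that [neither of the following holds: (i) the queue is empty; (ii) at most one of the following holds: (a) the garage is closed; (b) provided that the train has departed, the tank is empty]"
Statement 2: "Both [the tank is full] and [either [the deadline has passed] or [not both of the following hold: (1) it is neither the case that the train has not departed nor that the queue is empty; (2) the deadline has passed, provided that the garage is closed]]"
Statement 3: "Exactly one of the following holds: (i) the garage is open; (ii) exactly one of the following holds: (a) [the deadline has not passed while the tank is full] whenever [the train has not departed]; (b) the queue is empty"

2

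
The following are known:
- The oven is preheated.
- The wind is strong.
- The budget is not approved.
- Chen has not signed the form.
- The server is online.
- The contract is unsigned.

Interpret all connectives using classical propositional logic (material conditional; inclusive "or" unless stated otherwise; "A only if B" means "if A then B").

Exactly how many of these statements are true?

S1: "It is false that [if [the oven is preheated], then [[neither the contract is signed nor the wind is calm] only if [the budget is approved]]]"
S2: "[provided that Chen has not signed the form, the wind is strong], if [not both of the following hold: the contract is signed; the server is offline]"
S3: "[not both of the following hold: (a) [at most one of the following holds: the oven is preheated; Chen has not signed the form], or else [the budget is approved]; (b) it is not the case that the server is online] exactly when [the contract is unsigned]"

3

Let P = "the oven is preheated" (T), V = "the contract is signed" (F), Q = "the wind is strong" (T), R = "the budget is approved" (F), U = "the server is online" (T), S = "Chen has signed the form" (F).

S1: Formalization: ~(P -> ((V nor ~Q) -> R))

~Q = ~T = F
V nor ~Q = F nor F = T
(V nor ~Q) -> R = T -> F = F
P -> ((V nor ~Q) -> R) = T -> F = F
~(P -> ((V nor ~Q) -> R)) = ~F = T
Thus S1 is true.

S2: In symbols: (V nand ~U) -> (~S -> Q)

~U = ~T = F
V nand ~U = F nand F = T
~S = ~F = T
~S -> Q = T -> T = T
(V nand ~U) -> (~S -> Q) = T -> T = T
Thus S2 is true.

S3: Parsed as (((P nand ~S) | R) nand ~U) <-> ~V

~S = ~F = T
P nand ~S = T nand T = F
(P nand ~S) | R = F | F = F
~U = ~T = F
((P nand ~S) | R) nand ~U = F nand F = T
~V = ~F = T
(((P nand ~S) | R) nand ~U) <-> ~V = T <-> T = T
Hence S3 is true.

True statements: 3 (S1, S2, S3).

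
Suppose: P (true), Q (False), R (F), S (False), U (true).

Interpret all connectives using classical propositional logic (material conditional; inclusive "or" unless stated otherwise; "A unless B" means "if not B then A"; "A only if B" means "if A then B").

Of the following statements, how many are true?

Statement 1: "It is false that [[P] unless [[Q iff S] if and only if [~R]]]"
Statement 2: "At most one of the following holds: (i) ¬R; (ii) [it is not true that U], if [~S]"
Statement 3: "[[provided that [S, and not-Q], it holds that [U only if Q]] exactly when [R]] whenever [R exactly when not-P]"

Statement 1: In symbols: ~(P | ((Q <-> S) <-> ~R))

Q <-> S = F <-> F = T
~R = ~F = T
(Q <-> S) <-> ~R = T <-> T = T
P | ((Q <-> S) <-> ~R) = T | T = T
~(P | ((Q <-> S) <-> ~R)) = ~T = F
Hence Statement 1 is false.

Statement 2: Formalization: ~R nand (~S -> ~U)

~R = ~F = T
~S = ~F = T
~U = ~T = F
~S -> ~U = T -> F = F
~R nand (~S -> ~U) = T nand F = T
Thus Statement 2 is true.

Statement 3: In symbols: (R <-> ~P) -> (((S & ~Q) -> (U -> Q)) <-> R)

~P = ~T = F
R <-> ~P = F <-> F = T
~Q = ~F = T
S & ~Q = F & T = F
U -> Q = T -> F = F
(S & ~Q) -> (U -> Q) = F -> F = T
((S & ~Q) -> (U -> Q)) <-> R = T <-> F = F
(R <-> ~P) -> (((S & ~Q) -> (U -> Q)) <-> R) = T -> F = F
Thus Statement 3 is false.

True statements: 1 (Statement 2).

1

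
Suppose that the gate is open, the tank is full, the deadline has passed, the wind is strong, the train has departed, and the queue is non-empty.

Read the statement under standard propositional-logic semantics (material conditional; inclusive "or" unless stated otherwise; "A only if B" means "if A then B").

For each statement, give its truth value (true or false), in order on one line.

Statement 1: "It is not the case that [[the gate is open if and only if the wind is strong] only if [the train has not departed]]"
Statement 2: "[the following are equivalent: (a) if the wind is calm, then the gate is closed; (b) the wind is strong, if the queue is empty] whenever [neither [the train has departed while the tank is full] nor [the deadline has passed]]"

Statement 1 true, Statement 2 true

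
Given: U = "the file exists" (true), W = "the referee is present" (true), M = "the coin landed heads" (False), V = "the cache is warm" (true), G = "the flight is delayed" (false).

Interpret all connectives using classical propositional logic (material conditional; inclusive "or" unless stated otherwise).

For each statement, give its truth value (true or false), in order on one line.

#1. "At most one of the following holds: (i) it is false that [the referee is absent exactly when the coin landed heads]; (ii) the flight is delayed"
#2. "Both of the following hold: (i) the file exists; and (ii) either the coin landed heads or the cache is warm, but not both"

#1 true, #2 true

#1: In symbols: ~(~W <-> M) nand G

~W = ~T = F
~W <-> M = F <-> F = T
~(~W <-> M) = ~T = F
~(~W <-> M) nand G = F nand F = T
Thus #1 is true.

#2: This is U & (M xor V).

M xor V = F xor T = T
U & (M xor V) = T & T = T
Hence #2 is true.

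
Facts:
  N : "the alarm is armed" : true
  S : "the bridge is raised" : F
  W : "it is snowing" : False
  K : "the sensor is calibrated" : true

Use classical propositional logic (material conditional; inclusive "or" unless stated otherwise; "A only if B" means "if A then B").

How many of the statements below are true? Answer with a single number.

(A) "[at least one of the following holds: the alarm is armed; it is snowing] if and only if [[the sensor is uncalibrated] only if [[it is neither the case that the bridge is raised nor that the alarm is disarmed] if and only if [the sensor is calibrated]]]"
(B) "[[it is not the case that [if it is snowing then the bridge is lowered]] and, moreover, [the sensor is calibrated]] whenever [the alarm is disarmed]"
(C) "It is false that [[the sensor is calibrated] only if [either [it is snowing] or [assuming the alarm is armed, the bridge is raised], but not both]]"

3

(A): This is (N or W) iff (not K -> ((S nor not N) iff K)).

N or W = True or False = True
not K = not True = False
not N = not True = False
S nor not N = False nor False = True
(S nor not N) iff K = True iff True = True
not K -> ((S nor not N) iff K) = False -> True = True
(N or W) iff (not K -> ((S nor not N) iff K)) = True iff True = True
Hence (A) is true.

(B): Formalization: not N -> (not (W -> not S) and K)

not N = not True = False
not S = not False = True
W -> not S = False -> True = True
not (W -> not S) = not True = False
not (W -> not S) and K = False and True = False
not N -> (not (W -> not S) and K) = False -> False = True
Hence (B) is true.

(C): In symbols: not (K -> (W xor (N -> S)))

N -> S = True -> False = False
W xor (N -> S) = False xor False = False
K -> (W xor (N -> S)) = True -> False = False
not (K -> (W xor (N -> S))) = not False = True
Thus (C) is true.

Count: 3.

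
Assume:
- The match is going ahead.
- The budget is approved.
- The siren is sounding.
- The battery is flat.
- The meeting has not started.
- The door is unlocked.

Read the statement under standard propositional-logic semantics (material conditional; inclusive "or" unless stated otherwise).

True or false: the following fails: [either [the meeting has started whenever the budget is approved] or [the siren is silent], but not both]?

true

Let Q = "the budget is approved" (T), U = "the meeting has started" (F), R = "the siren is sounding" (T).
This is ¬((Q → U) ⊕ ¬R).

Q → U = T → F = F
¬R = ¬T = F
(Q → U) ⊕ ¬R = F ⊕ F = F
¬((Q → U) ⊕ ¬R) = ¬F = T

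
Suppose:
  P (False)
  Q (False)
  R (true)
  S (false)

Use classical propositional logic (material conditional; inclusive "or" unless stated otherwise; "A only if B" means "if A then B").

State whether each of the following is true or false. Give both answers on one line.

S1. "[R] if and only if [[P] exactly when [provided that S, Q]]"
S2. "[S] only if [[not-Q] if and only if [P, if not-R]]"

S1 False / S2 True

S1: Parsed as R iff (P iff (S -> Q))

S -> Q = False -> False = True
P iff (S -> Q) = False iff True = False
R iff (P iff (S -> Q)) = True iff False = False
Thus S1 is false.

S2: Formalization: S -> (not Q iff (not R -> P))

not Q = not False = True
not R = not True = False
not R -> P = False -> False = True
not Q iff (not R -> P) = True iff True = True
S -> (not Q iff (not R -> P)) = False -> True = True
So S2 is true.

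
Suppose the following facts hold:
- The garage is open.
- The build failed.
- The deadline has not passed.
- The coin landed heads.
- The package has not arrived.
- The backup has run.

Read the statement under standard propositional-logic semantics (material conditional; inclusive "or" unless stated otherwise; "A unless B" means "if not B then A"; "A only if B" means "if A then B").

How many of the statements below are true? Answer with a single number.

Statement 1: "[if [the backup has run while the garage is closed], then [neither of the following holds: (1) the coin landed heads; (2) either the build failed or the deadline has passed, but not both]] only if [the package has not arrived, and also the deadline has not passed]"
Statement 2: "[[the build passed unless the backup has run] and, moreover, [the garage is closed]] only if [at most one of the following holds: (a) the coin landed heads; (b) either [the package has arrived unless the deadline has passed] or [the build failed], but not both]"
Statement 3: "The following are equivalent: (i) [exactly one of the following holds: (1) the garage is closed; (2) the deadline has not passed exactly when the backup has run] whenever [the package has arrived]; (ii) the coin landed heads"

3

Let V = "the backup has run" (T), P = "the garage is closed" (F), S = "the coin landed heads" (T), Q = "the build passed" (F), R = "the deadline has passed" (F), U = "the package has arrived" (F).

Statement 1: In symbols: ((V & P) -> (S nor (~Q xor R))) -> (~U & ~R)

V & P = T & F = F
~Q = ~F = T
~Q xor R = T xor F = T
S nor (~Q xor R) = T nor T = F
(V & P) -> (S nor (~Q xor R)) = F -> F = T
~U = ~F = T
~R = ~F = T
~U & ~R = T & T = T
((V & P) -> (S nor (~Q xor R))) -> (~U & ~R) = T -> T = T
So Statement 1 is true.

Statement 2: Parsed as ((Q | V) & P) -> (S nand ((U | R) xor ~Q))

Q | V = F | T = T
(Q | V) & P = T & F = F
U | R = F | F = F
~Q = ~F = T
(U | R) xor ~Q = F xor T = T
S nand ((U | R) xor ~Q) = T nand T = F
((Q | V) & P) -> (S nand ((U | R) xor ~Q)) = F -> F = T
Hence Statement 2 is true.

Statement 3: Parsed as (U -> (P xor (~R <-> V))) <-> S

~R = ~F = T
~R <-> V = T <-> T = T
P xor (~R <-> V) = F xor T = T
U -> (P xor (~R <-> V)) = F -> T = T
(U -> (P xor (~R <-> V))) <-> S = T <-> T = T
Thus Statement 3 is true.

True statements: 3.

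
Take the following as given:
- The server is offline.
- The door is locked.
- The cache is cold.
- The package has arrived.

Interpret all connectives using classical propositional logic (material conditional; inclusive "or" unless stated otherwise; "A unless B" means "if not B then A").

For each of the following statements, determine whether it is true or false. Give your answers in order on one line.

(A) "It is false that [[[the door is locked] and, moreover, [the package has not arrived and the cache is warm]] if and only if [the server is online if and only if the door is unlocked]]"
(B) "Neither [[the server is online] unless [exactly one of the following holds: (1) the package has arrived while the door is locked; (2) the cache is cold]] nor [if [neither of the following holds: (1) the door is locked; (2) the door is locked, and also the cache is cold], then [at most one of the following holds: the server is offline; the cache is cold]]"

Let V = "the door is locked" (T), S = "the package has arrived" (T), L = "the cache is warm" (F), N = "the server is online" (F).

(A): In symbols: ¬((V ∧ (¬S ∧ L)) ↔ (N ↔ ¬V))

¬S = ¬T = F
¬S ∧ L = F ∧ F = F
V ∧ (¬S ∧ L) = T ∧ F = F
¬V = ¬T = F
N ↔ ¬V = F ↔ F = T
(V ∧ (¬S ∧ L)) ↔ (N ↔ ¬V) = F ↔ T = F
¬((V ∧ (¬S ∧ L)) ↔ (N ↔ ¬V)) = ¬F = T
Thus (A) is true.

(B): Parsed as (N ∨ ((S ∧ V) ⊕ ¬L)) ↓ ((V ↓ (V ∧ ¬L)) → (¬N ↑ ¬L))

S ∧ V = T ∧ T = T
¬L = ¬F = T
(S ∧ V) ⊕ ¬L = T ⊕ T = F
N ∨ ((S ∧ V) ⊕ ¬L) = F ∨ F = F
¬L = ¬F = T
V ∧ ¬L = T ∧ T = T
V ↓ (V ∧ ¬L) = T ↓ T = F
¬N = ¬F = T
¬L = ¬F = T
¬N ↑ ¬L = T ↑ T = F
(V ↓ (V ∧ ¬L)) → (¬N ↑ ¬L) = F → F = T
(N ∨ ((S ∧ V) ⊕ ¬L)) ↓ ((V ↓ (V ∧ ¬L)) → (¬N ↑ ¬L)) = F ↓ T = F
Thus (B) is false.

(A) True; (B) False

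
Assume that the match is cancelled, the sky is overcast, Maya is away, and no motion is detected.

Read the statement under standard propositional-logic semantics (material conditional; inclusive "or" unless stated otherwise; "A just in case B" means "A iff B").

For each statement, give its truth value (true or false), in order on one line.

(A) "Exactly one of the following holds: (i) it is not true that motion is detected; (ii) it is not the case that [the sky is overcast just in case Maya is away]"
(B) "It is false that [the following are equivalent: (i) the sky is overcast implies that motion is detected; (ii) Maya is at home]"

(A) True; (B) False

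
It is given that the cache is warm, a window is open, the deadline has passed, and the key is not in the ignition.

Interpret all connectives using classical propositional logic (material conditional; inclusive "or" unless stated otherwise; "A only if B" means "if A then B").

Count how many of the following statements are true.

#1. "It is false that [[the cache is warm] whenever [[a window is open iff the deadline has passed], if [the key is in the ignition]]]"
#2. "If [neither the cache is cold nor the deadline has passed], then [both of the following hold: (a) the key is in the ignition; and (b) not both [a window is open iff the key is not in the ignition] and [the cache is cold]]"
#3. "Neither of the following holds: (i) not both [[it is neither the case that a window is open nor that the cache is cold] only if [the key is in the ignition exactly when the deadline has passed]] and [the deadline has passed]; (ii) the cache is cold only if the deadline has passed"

1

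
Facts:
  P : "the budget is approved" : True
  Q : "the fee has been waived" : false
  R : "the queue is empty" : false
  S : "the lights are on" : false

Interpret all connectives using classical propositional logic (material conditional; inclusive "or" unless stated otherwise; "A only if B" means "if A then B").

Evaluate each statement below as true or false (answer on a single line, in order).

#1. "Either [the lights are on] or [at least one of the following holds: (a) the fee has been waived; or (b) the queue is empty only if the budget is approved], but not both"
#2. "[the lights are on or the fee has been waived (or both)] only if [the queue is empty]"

#1: Formalization: S xor (Q | (R -> P))

R -> P = F -> T = T
Q | (R -> P) = F | T = T
S xor (Q | (R -> P)) = F xor T = T
So #1 is true.

#2: This is (S | Q) -> R.

S | Q = F | F = F
(S | Q) -> R = F -> F = T
Thus #2 is true.

#1 True; #2 True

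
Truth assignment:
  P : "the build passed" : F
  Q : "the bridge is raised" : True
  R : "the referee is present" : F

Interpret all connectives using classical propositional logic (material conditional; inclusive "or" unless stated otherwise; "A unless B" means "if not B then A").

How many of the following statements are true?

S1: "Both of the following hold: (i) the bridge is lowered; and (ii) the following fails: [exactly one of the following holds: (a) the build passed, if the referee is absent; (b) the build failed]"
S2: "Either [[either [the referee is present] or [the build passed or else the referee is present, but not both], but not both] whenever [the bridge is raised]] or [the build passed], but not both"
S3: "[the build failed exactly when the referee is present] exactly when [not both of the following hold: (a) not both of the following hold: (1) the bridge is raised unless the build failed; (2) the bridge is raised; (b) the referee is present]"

0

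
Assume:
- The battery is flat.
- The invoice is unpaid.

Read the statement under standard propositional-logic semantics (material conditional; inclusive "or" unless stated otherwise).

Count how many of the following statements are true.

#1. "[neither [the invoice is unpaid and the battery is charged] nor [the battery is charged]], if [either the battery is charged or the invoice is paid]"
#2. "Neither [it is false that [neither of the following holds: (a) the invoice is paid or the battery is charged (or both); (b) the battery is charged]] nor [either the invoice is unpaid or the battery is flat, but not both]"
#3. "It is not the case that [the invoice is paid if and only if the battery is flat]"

Let M = "the battery is charged" (F), P = "the invoice is paid" (F).

#1: Parsed as (M | P) -> ((~P & M) nor M)

M | P = F | F = F
~P = ~F = T
~P & M = T & F = F
(~P & M) nor M = F nor F = T
(M | P) -> ((~P & M) nor M) = F -> T = T
Hence #1 is true.

#2: This is ~((P | M) nor M) nor (~P xor ~M).

P | M = F | F = F
(P | M) nor M = F nor F = T
~((P | M) nor M) = ~T = F
~P = ~F = T
~M = ~F = T
~P xor ~M = T xor T = F
~((P | M) nor M) nor (~P xor ~M) = F nor F = T
Hence #2 is true.

#3: Formalization: ~(P <-> ~M)

~M = ~F = T
P <-> ~M = F <-> T = F
~(P <-> ~M) = ~F = T
Thus #3 is true.

3 of the 3 statements are true.

3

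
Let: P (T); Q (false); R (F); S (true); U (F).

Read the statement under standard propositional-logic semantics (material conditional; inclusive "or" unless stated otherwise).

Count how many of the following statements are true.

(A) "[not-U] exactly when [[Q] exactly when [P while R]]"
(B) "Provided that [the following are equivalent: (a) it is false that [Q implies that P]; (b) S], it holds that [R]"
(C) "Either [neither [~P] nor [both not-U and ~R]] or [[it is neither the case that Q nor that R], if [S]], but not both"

3

(A): This is not U iff (Q iff (P and R)).

not U = not False = True
P and R = True and False = False
Q iff (P and R) = False iff False = True
not U iff (Q iff (P and R)) = True iff True = True
Hence (A) is true.

(B): Formalization: (not (Q -> P) iff S) -> R

Q -> P = False -> True = True
not (Q -> P) = not True = False
not (Q -> P) iff S = False iff True = False
(not (Q -> P) iff S) -> R = False -> False = True
Hence (B) is true.

(C): This is (not P nor (not U and not R)) xor (S -> (Q nor R)).

not P = not True = False
not U = not False = True
not R = not False = True
not U and not R = True and True = True
not P nor (not U and not R) = False nor True = False
Q nor R = False nor False = True
S -> (Q nor R) = True -> True = True
(not P nor (not U and not R)) xor (S -> (Q nor R)) = False xor True = True
Thus (C) is true.

Count: 3.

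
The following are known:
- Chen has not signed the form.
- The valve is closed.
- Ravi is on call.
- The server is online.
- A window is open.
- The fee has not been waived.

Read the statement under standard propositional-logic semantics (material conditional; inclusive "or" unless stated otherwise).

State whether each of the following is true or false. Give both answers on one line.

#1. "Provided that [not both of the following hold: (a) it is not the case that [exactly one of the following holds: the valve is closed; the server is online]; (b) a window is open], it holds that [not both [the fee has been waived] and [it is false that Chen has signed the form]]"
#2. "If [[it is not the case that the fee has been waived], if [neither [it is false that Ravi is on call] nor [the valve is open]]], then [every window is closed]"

#1 T; #2 F

Let H = "the valve is open" (False), S = "the server is online" (True), U = "a window is open" (True), V = "the fee has been waived" (False), P = "Chen has signed the form" (False), G = "Ravi is on call" (True).

#1: Parsed as (not (not H xor S) nand U) -> (V nand not P)

not H = not False = True
not H xor S = True xor True = False
not (not H xor S) = not False = True
not (not H xor S) nand U = True nand True = False
not P = not False = True
V nand not P = False nand True = True
(not (not H xor S) nand U) -> (V nand not P) = False -> True = True
So #1 is true.

#2: Parsed as ((not G nor H) -> not V) -> not U

not G = not True = False
not G nor H = False nor False = True
not V = not False = True
(not G nor H) -> not V = True -> True = True
not U = not True = False
((not G nor H) -> not V) -> not U = True -> False = False
Thus #2 is false.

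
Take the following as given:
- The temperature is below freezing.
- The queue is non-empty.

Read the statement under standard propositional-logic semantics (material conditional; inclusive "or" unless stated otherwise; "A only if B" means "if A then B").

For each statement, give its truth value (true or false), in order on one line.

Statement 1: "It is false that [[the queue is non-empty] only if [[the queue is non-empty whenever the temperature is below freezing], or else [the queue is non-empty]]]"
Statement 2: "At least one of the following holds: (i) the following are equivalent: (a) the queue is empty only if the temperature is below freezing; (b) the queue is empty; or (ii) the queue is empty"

Statement 1 false, Statement 2 false

Let Q = "the queue is empty" (F), P = "the temperature is below freezing" (T).

Statement 1: Parsed as ~(~Q -> ((P -> ~Q) | ~Q))

~Q = ~F = T
~Q = ~F = T
P -> ~Q = T -> T = T
~Q = ~F = T
(P -> ~Q) | ~Q = T | T = T
~Q -> ((P -> ~Q) | ~Q) = T -> T = T
~(~Q -> ((P -> ~Q) | ~Q)) = ~T = F
Hence Statement 1 is false.

Statement 2: This is ((Q -> P) <-> Q) | Q.

Q -> P = F -> T = T
(Q -> P) <-> Q = T <-> F = F
((Q -> P) <-> Q) | Q = F | F = F
So Statement 2 is false.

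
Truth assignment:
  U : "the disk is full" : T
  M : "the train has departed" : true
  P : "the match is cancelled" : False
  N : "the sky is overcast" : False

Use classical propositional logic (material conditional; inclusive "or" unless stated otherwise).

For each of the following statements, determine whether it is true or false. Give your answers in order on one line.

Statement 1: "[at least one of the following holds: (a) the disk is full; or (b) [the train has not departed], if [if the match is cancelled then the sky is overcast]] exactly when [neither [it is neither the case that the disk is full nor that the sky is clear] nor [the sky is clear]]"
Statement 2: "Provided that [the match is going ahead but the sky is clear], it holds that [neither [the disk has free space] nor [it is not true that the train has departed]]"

Statement 1: This is (U | ((P -> N) -> ~M)) <-> ((U nor ~N) nor ~N).

P -> N = F -> F = T
~M = ~T = F
(P -> N) -> ~M = T -> F = F
U | ((P -> N) -> ~M) = T | F = T
~N = ~F = T
U nor ~N = T nor T = F
~N = ~F = T
(U nor ~N) nor ~N = F nor T = F
(U | ((P -> N) -> ~M)) <-> ((U nor ~N) nor ~N) = T <-> F = F
So Statement 1 is false.

Statement 2: In symbols: (~P & ~N) -> (~U nor ~M)

~P = ~F = T
~N = ~F = T
~P & ~N = T & T = T
~U = ~T = F
~M = ~T = F
~U nor ~M = F nor F = T
(~P & ~N) -> (~U nor ~M) = T -> T = T
Thus Statement 2 is true.

Statement 1 F, Statement 2 T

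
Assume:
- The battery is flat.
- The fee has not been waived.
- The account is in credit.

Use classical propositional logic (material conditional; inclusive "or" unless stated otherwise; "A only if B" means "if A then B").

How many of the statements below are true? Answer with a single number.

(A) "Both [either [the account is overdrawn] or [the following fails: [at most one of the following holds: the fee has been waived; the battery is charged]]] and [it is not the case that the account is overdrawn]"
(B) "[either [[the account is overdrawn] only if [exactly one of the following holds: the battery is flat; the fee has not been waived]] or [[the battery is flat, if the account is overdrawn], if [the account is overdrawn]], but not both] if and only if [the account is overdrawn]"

1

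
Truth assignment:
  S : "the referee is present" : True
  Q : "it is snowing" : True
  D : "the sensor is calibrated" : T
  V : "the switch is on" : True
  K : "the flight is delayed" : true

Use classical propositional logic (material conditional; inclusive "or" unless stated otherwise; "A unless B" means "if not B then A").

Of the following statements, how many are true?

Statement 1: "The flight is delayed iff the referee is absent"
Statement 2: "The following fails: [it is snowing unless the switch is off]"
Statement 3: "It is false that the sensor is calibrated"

Statement 1: In symbols: K <-> ~S

~S = ~T = F
K <-> ~S = T <-> F = F
Hence Statement 1 is false.

Statement 2: Formalization: ~(Q | ~V)

~V = ~T = F
Q | ~V = T | F = T
~(Q | ~V) = ~T = F
So Statement 2 is false.

Statement 3: Formalization: ~D

~D = ~T = F
Thus Statement 3 is false.

Count: 0.

0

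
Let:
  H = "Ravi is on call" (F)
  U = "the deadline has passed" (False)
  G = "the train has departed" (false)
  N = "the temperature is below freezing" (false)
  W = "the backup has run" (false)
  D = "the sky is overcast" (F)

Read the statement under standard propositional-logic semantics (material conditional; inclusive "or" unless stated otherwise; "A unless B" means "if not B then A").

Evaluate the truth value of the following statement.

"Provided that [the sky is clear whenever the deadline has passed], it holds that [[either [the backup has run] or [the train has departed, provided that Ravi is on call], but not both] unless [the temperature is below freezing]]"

This is (U → ¬D) → ((W ⊕ (H → G)) ∨ N).

¬D = ¬F = T
U → ¬D = F → T = T
H → G = F → F = T
W ⊕ (H → G) = F ⊕ T = T
(W ⊕ (H → G)) ∨ N = T ∨ F = T
(U → ¬D) → ((W ⊕ (H → G)) ∨ N) = T → T = T

The statement is true.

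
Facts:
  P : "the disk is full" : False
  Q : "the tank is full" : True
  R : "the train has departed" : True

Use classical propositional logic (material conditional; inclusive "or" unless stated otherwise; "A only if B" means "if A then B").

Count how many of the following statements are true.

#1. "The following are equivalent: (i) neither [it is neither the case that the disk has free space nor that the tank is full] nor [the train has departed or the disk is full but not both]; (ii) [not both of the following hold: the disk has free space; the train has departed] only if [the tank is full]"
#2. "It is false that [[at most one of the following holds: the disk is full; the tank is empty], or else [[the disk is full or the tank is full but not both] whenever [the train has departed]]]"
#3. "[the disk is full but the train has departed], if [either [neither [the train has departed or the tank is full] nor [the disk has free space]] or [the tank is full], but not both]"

#1: Parsed as ((~P nor Q) nor (R xor P)) <-> ((~P nand R) -> Q)

~P = ~F = T
~P nor Q = T nor T = F
R xor P = T xor F = T
(~P nor Q) nor (R xor P) = F nor T = F
~P = ~F = T
~P nand R = T nand T = F
(~P nand R) -> Q = F -> T = T
((~P nor Q) nor (R xor P)) <-> ((~P nand R) -> Q) = F <-> T = F
So #1 is false.

#2: Parsed as ~((P nand ~Q) | (R -> (P xor Q)))

~Q = ~T = F
P nand ~Q = F nand F = T
P xor Q = F xor T = T
R -> (P xor Q) = T -> T = T
(P nand ~Q) | (R -> (P xor Q)) = T | T = T
~((P nand ~Q) | (R -> (P xor Q))) = ~T = F
So #2 is false.

#3: In symbols: (((R | Q) nor ~P) xor Q) -> (P & R)

R | Q = T | T = T
~P = ~F = T
(R | Q) nor ~P = T nor T = F
((R | Q) nor ~P) xor Q = F xor T = T
P & R = F & T = F
(((R | Q) nor ~P) xor Q) -> (P & R) = T -> F = F
Thus #3 is false.

0 of the 3 statements are true (none).

0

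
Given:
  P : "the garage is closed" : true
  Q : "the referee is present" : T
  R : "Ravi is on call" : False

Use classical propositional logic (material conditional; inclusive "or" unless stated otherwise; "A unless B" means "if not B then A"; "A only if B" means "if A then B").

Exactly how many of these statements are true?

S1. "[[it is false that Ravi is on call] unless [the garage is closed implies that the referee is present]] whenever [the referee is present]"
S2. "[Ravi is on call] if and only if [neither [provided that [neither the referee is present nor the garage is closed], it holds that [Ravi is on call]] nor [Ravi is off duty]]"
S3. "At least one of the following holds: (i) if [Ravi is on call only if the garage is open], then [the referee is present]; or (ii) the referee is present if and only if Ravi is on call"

S1: Formalization: Q -> (not R or (P -> Q))

not R = not False = True
P -> Q = True -> True = True
not R or (P -> Q) = True or True = True
Q -> (not R or (P -> Q)) = True -> True = True
Hence S1 is true.

S2: Formalization: R iff (((Q nor P) -> R) nor not R)

Q nor P = True nor True = False
(Q nor P) -> R = False -> False = True
not R = not False = True
((Q nor P) -> R) nor not R = True nor True = False
R iff (((Q nor P) -> R) nor not R) = False iff False = True
So S2 is true.

S3: Parsed as ((R -> not P) -> Q) or (Q iff R)

not P = not True = False
R -> not P = False -> False = True
(R -> not P) -> Q = True -> True = True
Q iff R = True iff False = False
((R -> not P) -> Q) or (Q iff R) = True or False = True
Hence S3 is true.

3 of the 3 statements are true.

3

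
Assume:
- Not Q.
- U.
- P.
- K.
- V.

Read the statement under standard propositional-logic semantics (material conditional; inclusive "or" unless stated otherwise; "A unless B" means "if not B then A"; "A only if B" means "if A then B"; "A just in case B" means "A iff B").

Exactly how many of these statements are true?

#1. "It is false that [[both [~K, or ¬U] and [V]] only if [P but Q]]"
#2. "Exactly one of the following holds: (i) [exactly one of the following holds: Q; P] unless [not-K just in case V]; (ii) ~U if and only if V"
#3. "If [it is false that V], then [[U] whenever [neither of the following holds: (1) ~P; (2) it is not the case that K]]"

2

#1: Parsed as ~(((~K | ~U) & V) -> (P & Q))

~K = ~T = F
~U = ~T = F
~K | ~U = F | F = F
(~K | ~U) & V = F & T = F
P & Q = T & F = F
((~K | ~U) & V) -> (P & Q) = F -> F = T
~(((~K | ~U) & V) -> (P & Q)) = ~T = F
Hence #1 is false.

#2: Formalization: ((Q xor P) | (~K <-> V)) xor (~U <-> V)

Q xor P = F xor T = T
~K = ~T = F
~K <-> V = F <-> T = F
(Q xor P) | (~K <-> V) = T | F = T
~U = ~T = F
~U <-> V = F <-> T = F
((Q xor P) | (~K <-> V)) xor (~U <-> V) = T xor F = T
Thus #2 is true.

#3: Parsed as ~V -> ((~P nor ~K) -> U)

~V = ~T = F
~P = ~T = F
~K = ~T = F
~P nor ~K = F nor F = T
(~P nor ~K) -> U = T -> T = T
~V -> ((~P nor ~K) -> U) = F -> T = T
So #3 is true.

Count: 2.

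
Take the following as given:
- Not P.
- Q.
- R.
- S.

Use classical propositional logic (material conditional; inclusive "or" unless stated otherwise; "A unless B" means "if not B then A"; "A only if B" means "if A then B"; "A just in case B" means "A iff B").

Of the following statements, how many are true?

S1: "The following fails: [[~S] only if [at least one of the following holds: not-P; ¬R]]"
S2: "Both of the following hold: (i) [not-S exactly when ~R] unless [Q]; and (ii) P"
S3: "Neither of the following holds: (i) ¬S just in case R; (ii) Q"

0

S1: Formalization: ¬(¬S → (¬P ∨ ¬R))

¬S = ¬T = F
¬P = ¬F = T
¬R = ¬T = F
¬P ∨ ¬R = T ∨ F = T
¬S → (¬P ∨ ¬R) = F → T = T
¬(¬S → (¬P ∨ ¬R)) = ¬T = F
Hence S1 is false.

S2: In symbols: ((¬S ↔ ¬R) ∨ Q) ∧ P

¬S = ¬T = F
¬R = ¬T = F
¬S ↔ ¬R = F ↔ F = T
(¬S ↔ ¬R) ∨ Q = T ∨ T = T
((¬S ↔ ¬R) ∨ Q) ∧ P = T ∧ F = F
Thus S2 is false.

S3: This is (¬S ↔ R) ↓ Q.

¬S = ¬T = F
¬S ↔ R = F ↔ T = F
(¬S ↔ R) ↓ Q = F ↓ T = F
Hence S3 is false.

Count: 0.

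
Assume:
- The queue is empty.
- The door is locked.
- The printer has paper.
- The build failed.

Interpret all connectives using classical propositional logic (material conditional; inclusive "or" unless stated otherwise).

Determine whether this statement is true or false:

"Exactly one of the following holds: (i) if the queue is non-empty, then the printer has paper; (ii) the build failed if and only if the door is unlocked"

Let P = "the queue is empty" (T), R = "the printer has paper" (T), S = "the build passed" (F), Q = "the door is locked" (T).
Formalization: (~P -> R) xor (~S <-> ~Q)

~P = ~T = F
~P -> R = F -> T = T
~S = ~F = T
~Q = ~T = F
~S <-> ~Q = T <-> F = F
(~P -> R) xor (~S <-> ~Q) = T xor F = T

true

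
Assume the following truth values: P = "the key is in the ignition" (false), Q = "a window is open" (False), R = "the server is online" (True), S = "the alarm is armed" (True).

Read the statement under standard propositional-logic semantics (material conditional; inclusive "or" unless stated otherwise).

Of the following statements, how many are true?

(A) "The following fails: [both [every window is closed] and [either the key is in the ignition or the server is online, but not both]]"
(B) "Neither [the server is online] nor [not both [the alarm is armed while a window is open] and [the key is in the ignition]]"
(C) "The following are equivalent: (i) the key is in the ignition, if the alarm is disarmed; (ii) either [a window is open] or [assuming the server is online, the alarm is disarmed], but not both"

0

(A): Formalization: ~(~Q & (P xor R))

~Q = ~F = T
P xor R = F xor T = T
~Q & (P xor R) = T & T = T
~(~Q & (P xor R)) = ~T = F
Hence (A) is false.

(B): In symbols: R nor ((S & Q) nand P)

S & Q = T & F = F
(S & Q) nand P = F nand F = T
R nor ((S & Q) nand P) = T nor T = F
So (B) is false.

(C): Parsed as (~S -> P) <-> (Q xor (R -> ~S))

~S = ~T = F
~S -> P = F -> F = T
~S = ~T = F
R -> ~S = T -> F = F
Q xor (R -> ~S) = F xor F = F
(~S -> P) <-> (Q xor (R -> ~S)) = T <-> F = F
Thus (C) is false.

True statements: 0 (none).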